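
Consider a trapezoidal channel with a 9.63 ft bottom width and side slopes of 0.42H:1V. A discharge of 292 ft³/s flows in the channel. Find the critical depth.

At critical depth, Q² T / (g A³) = 1, i.e. A³/T = Q²/g = 292²/32.2 = 2648.
Try y = 3.26 ft: A³/T = 3728 — over.
Try y = 2.92 ft: A³/T = 2637 — ≈ 2648.

y_c = 2.92 ft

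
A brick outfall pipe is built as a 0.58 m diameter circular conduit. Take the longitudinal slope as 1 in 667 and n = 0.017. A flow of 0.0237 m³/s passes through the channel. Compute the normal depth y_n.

Manning's equation rearranged: A R^(2/3) = nQ / (1·√S) = 0.017 × 0.0237 / (√0.001499) = 0.01041.
Trying y = 0.164 m: A R^(2/3) = 0.01273 — over.
Trying y = 0.124 m: A R^(2/3) = 0.007307 — short.
Trying y = 0.148 m: A R^(2/3) = 0.0104 — close enough.

y_n = 0.148 m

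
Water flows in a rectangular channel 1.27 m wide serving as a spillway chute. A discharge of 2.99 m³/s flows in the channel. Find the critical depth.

y_c = 0.827 m

For a rectangular channel, critical depth y_c = (q²/g)^(1/3) where q = Q/b = 2.99/1.27 = 2.354 m²/s.
So y_c = (2.354²/9.81)^(1/3) = 0.827 m.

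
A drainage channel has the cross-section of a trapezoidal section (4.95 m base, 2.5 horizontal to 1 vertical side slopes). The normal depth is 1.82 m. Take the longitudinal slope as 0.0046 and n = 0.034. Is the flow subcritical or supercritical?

subcritical

With bottom width b = 4.95 m and side slope z = 2.5: A = (b + zy)y = (4.95 + 2.5×1.82)×1.82 = 17.29 m²; P = b + 2y√(1+z²) = 4.95 + 2×1.82×2.693 = 14.75 m.
Hydraulic radius R = A/P = 17.29/14.75 = 1.172 m.
V = (1/n) R^(2/3) √S = (1/0.034) × 1.172^(2/3) × √0.0046 = 2.218 m/s. Hydraulic depth D_h = A/T = 17.29/14.05 = 1.231 m.
Froude number Fr = V/√(g·D_h) = 2.218/√(9.81×1.231) = 0.638, which is less than 1, so the flow is subcritical.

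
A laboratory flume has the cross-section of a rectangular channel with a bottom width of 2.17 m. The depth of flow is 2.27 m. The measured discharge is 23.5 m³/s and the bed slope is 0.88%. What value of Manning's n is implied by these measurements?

n = 0.016

Flow area A = b·y = 2.17 × 2.27 = 4.926 m². Wetted perimeter P = b + 2y = 2.17 + 2×2.27 = 6.71 m.
Hydraulic radius R = A/P = 4.926/6.71 = 0.7341 m.
Rearranging Manning's equation: n = (1/Q) A R^(2/3) S^(1/2) = (1/23.5) × 4.926 × 0.7341^(2/3) × √0.0088 = 0.016.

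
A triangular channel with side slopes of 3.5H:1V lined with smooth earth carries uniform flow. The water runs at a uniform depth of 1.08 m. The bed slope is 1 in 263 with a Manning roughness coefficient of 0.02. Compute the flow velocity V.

V = 1.99 m/s

For a triangular section with side slope z = 3.5: A = zy² = 3.5×1.08² = 4.082 m²; P = 2y√(1+z²) = 2×1.08×3.64 = 7.863 m.
Hydraulic radius R = A/P = 4.082/7.863 = 0.5192 m.
From Manning's equation, V = (1/n) R^(2/3) S^(1/2) = (1/0.02) × 0.5192^(2/3) × 0.003802^(1/2) = 1.99 m/s.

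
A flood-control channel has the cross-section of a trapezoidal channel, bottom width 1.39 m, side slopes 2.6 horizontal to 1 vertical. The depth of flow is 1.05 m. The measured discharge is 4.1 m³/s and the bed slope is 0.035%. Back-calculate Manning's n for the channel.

n = 0.014

With bottom width b = 1.39 m and side slope z = 2.6: A = (b + zy)y = (1.39 + 2.6×1.05)×1.05 = 4.326 m²; P = b + 2y√(1+z²) = 1.39 + 2×1.05×2.786 = 7.24 m.
Hydraulic radius R = A/P = 4.326/7.24 = 0.5975 m.
Rearranging Manning's equation: n = (1/Q) A R^(2/3) S^(1/2) = (1/4.1) × 4.326 × 0.5975^(2/3) × √0.00035 = 0.014.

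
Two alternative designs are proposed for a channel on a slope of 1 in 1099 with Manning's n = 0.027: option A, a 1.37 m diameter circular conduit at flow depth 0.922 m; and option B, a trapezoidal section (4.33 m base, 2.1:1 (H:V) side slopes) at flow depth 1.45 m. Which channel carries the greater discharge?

Channel A: For a circular section of diameter D = 1.37 m at depth y = 0.922 m, the central angle is θ = 2 arccos(1 − 2y/D) = 3.848 rad. Then A = (D²/8)(θ − sin θ) = 1.055 m² and P = Dθ/2 = 2.636 m. Hydraulic radius R = A/P = 1.055/2.636 = 0.4003 m. Q_A = (1/0.027)·1.055·0.4003^(2/3)·√0.0009099 = 0.6403 m³/s.
Channel B: With bottom width b = 4.33 m and side slope z = 2.1: A = (b + zy)y = (4.33 + 2.1×1.45)×1.45 = 10.69 m²; P = b + 2y√(1+z²) = 4.33 + 2×1.45×2.326 = 11.08 m. Hydraulic radius R = A/P = 10.69/11.08 = 0.9656 m. Q_B = (1/0.027)·10.69·0.9656^(2/3)·√0.0009099 = 11.67 m³/s.
Q_A = 0.6403 m³/s vs Q_B = 11.67 m³/s, so channel B carries more.

channel B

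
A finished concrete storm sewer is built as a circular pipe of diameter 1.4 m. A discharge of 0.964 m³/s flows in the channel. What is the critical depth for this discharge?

y_c = 0.507 m

At critical depth, Q² T / (g A³) = 1, i.e. A³/T = Q²/g = 0.964²/9.81 = 0.09473.
At y = 0.42 m: A³/T = 0.04567 — low.
At y = 0.624 m: A³/T = 0.2099 — high.
At y = 0.507 m: A³/T = 0.09454 — close enough.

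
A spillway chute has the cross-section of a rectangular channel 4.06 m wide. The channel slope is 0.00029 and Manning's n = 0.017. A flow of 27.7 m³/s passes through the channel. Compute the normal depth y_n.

Manning's equation rearranged: A R^(2/3) = nQ / (1·√S) = 0.017 × 27.7 / (√0.00029) = 27.65.
Trying y = 6.52 m: A R^(2/3) = 35.42 — over.
Trying y = 5.28 m: A R^(2/3) = 27.67 — close enough.

y_n = 5.28 m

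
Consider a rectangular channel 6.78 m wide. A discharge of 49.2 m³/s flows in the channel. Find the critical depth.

y_c = 1.75 m

For a rectangular channel, critical depth y_c = (q²/g)^(1/3) where q = Q/b = 49.2/6.78 = 7.257 m²/s.
So y_c = (7.257²/9.81)^(1/3) = 1.75 m.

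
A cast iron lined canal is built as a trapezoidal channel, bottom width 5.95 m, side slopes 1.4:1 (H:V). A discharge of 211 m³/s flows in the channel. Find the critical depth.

y_c = 3.76 m

At critical depth, Q² T / (g A³) = 1, i.e. A³/T = Q²/g = 211²/9.81 = 4538.
Try y = 3.26 m: A³/T = 2671 — short.
Try y = 4.13 m: A³/T = 6495 — over.
Try y = 3.76 m: A³/T = 4549 — matches.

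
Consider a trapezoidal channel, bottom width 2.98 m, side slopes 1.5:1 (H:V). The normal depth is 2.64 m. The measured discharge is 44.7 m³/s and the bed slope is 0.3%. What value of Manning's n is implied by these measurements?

n = 0.029

With bottom width b = 2.98 m and side slope z = 1.5: A = (b + zy)y = (2.98 + 1.5×2.64)×2.64 = 18.32 m²; P = b + 2y√(1+z²) = 2.98 + 2×2.64×1.803 = 12.5 m.
Hydraulic radius R = A/P = 18.32/12.5 = 1.466 m.
Rearranging Manning's equation: n = (1/Q) A R^(2/3) S^(1/2) = (1/44.7) × 18.32 × 1.466^(2/3) × √0.003 = 0.029.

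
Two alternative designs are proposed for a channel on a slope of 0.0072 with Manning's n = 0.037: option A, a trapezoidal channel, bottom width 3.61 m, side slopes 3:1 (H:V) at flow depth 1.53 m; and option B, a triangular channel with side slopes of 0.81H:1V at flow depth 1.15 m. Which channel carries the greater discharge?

Channel A: With bottom width b = 3.61 m and side slope z = 3: A = (b + zy)y = (3.61 + 3×1.53)×1.53 = 12.55 m²; P = b + 2y√(1+z²) = 3.61 + 2×1.53×3.162 = 13.29 m. Hydraulic radius R = A/P = 12.55/13.29 = 0.9443 m. Q_A = (1/0.037)·12.55·0.9443^(2/3)·√0.0072 = 27.69 m³/s.
Channel B: For a triangular section with side slope z = 0.81: A = zy² = 0.81×1.15² = 1.071 m²; P = 2y√(1+z²) = 2×1.15×1.287 = 2.96 m. Hydraulic radius R = A/P = 1.071/2.96 = 0.3619 m. Q_B = (1/0.037)·1.071·0.3619^(2/3)·√0.0072 = 1.248 m³/s.
Q_A = 27.69 m³/s vs Q_B = 1.248 m³/s, so channel A carries more.

channel A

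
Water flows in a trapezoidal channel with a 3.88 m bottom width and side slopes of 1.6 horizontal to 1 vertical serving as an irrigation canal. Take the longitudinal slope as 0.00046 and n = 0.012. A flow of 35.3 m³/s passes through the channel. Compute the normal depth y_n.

y_n = 2.2 m

Manning's equation rearranged: A R^(2/3) = nQ / (1·√S) = 0.012 × 35.3 / (√0.00046) = 19.75.
Trying y = 2.56 m: A R^(2/3) = 26.85 — high.
Trying y = 1.55 m: A R^(2/3) = 9.945 — low.
Trying y = 2.2 m: A R^(2/3) = 19.75 — ≈ 19.75.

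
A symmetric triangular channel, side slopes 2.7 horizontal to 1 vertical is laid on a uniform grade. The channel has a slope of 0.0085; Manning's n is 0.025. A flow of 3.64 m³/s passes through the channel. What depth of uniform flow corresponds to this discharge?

Manning's equation rearranged: A R^(2/3) = nQ / (1·√S) = 0.025 × 3.64 / (√0.0085) = 0.987.
Trying y = 0.622 m: A R^(2/3) = 0.4594 — low.
Trying y = 1.04 m: A R^(2/3) = 1.809 — high.
Trying y = 0.829 m: A R^(2/3) = 0.9883 — matches.

y_n = 0.829 m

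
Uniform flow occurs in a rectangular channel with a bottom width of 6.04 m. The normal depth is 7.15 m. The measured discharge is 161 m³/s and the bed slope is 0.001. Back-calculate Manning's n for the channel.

n = 0.014

Flow area A = b·y = 6.04 × 7.15 = 43.19 m². Wetted perimeter P = b + 2y = 6.04 + 2×7.15 = 20.34 m.
Hydraulic radius R = A/P = 43.19/20.34 = 2.123 m.
Rearranging Manning's equation: n = (1/Q) A R^(2/3) S^(1/2) = (1/161) × 43.19 × 2.123^(2/3) × √0.001 = 0.014.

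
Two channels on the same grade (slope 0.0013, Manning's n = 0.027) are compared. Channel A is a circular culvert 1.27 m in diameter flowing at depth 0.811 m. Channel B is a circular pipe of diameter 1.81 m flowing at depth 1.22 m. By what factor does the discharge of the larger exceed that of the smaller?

2.78

Channel A: For a circular section of diameter D = 1.27 m at depth y = 0.811 m, the central angle is θ = 2 arccos(1 − 2y/D) = 3.703 rad. Then A = (D²/8)(θ − sin θ) = 0.854 m² and P = Dθ/2 = 2.352 m. Hydraulic radius R = A/P = 0.854/2.352 = 0.3632 m. Q_A = (1/0.027)·0.854·0.3632^(2/3)·√0.0013 = 0.5805 m³/s.
Channel B: For a circular section of diameter D = 1.81 m at depth y = 1.22 m, the central angle is θ = 2 arccos(1 − 2y/D) = 3.853 rad. Then A = (D²/8)(θ − sin θ) = 1.845 m² and P = Dθ/2 = 3.487 m. Hydraulic radius R = A/P = 1.845/3.487 = 0.5292 m. Q_B = (1/0.027)·1.845·0.5292^(2/3)·√0.0013 = 1.612 m³/s.
The larger discharge is 1.612 m³/s and the smaller is 0.5805 m³/s; the ratio is 2.78.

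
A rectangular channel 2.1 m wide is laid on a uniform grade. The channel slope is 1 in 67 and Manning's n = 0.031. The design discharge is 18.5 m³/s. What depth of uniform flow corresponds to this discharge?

y_n = 2.69 m

Manning's equation rearranged: A R^(2/3) = nQ / (1·√S) = 0.031 × 18.5 / (√0.01493) = 4.694.
Trying y = 3.34 m: A R^(2/3) = 6.039 — high.
Trying y = 2.06 m: A R^(2/3) = 3.396 — low.
Trying y = 2.69 m: A R^(2/3) = 4.685 — close enough.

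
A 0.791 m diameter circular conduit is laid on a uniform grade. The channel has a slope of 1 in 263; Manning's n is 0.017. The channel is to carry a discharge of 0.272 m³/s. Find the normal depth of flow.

Manning's equation rearranged: A R^(2/3) = nQ / (1·√S) = 0.017 × 0.272 / (√0.003802) = 0.07499.
Trying y = 0.451 m: A R^(2/3) = 0.1035 — high.
Trying y = 0.281 m: A R^(2/3) = 0.0451 — low.
Trying y = 0.372 m: A R^(2/3) = 0.07506 — ≈ 0.07499.

y_n = 0.372 m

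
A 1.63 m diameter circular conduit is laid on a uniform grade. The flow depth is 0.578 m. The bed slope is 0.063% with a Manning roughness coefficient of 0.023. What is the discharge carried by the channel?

Q = 0.337 m³/s

For a circular section of diameter D = 1.63 m at depth y = 0.578 m, the central angle is θ = 2 arccos(1 − 2y/D) = 2.551 rad. Then A = (D²/8)(θ − sin θ) = 0.6626 m² and P = Dθ/2 = 2.079 m.
Hydraulic radius R = A/P = 0.6626/2.079 = 0.3186 m.
Manning's equation: Q = (1/n) A R^(2/3) S^(1/2) = (1/0.023) × 0.6626 × 0.3186^(2/3) × 0.00063^(1/2) = 0.337 m³/s.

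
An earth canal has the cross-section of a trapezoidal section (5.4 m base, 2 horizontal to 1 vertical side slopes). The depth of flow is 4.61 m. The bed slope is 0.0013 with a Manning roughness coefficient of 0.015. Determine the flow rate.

With bottom width b = 5.4 m and side slope z = 2: A = (b + zy)y = (5.4 + 2×4.61)×4.61 = 67.4 m²; P = b + 2y√(1+z²) = 5.4 + 2×4.61×2.236 = 26.02 m.
Hydraulic radius R = A/P = 67.4/26.02 = 2.591 m.
Manning's equation: Q = (1/n) A R^(2/3) S^(1/2) = (1/0.015) × 67.4 × 2.591^(2/3) × 0.0013^(1/2) = 306 m³/s.

Q = 306 m³/s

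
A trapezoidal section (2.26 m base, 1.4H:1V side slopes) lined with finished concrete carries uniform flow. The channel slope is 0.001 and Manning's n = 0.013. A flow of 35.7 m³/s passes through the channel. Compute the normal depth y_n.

Manning's equation rearranged: A R^(2/3) = nQ / (1·√S) = 0.013 × 35.7 / (√0.001) = 14.68.
At y = 2.59 m: A R^(2/3) = 18.75 — too large.
At y = 1.85 m: A R^(2/3) = 9.211 — too small.
At y = 2.31 m: A R^(2/3) = 14.67 — matches.

y_n = 2.31 m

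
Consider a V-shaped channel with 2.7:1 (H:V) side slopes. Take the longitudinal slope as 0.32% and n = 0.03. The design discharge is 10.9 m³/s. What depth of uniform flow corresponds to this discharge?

y_n = 1.61 m

Manning's equation rearranged: A R^(2/3) = nQ / (1·√S) = 0.03 × 10.9 / (√0.0032) = 5.781.
Try y = 1.76 m: A R^(2/3) = 7.358 — too large.
Try y = 1.21 m: A R^(2/3) = 2.709 — too small.
Try y = 1.61 m: A R^(2/3) = 5.802 — close enough.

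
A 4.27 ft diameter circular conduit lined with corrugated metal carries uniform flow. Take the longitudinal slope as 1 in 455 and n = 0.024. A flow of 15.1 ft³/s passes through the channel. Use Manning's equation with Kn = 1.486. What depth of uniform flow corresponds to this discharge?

Manning's equation rearranged: A R^(2/3) = nQ / (1.486·√S) = 0.024 × 15.1 / (1.486 × √0.002198) = 5.202.
Try y = 1.37 ft: A R^(2/3) = 3.334 — too small.
Try y = 2.09 ft: A R^(2/3) = 7.212 — too large.
Try y = 1.74 ft: A R^(2/3) = 5.214 — close enough.

y_n = 1.74 ft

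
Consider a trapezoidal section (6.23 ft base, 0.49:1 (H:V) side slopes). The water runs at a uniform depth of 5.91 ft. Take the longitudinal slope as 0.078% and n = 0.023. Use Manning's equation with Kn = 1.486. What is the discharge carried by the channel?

Q = 192 ft³/s

With bottom width b = 6.23 ft and side slope z = 0.49: A = (b + zy)y = (6.23 + 0.49×5.91)×5.91 = 53.93 ft²; P = b + 2y√(1+z²) = 6.23 + 2×5.91×1.114 = 19.39 ft.
Hydraulic radius R = A/P = 53.93/19.39 = 2.781 ft.
Manning's equation: Q = (1.486/n) A R^(2/3) S^(1/2) = (1.486/0.023) × 53.93 × 2.781^(2/3) × 0.00078^(1/2) = 192 ft³/s.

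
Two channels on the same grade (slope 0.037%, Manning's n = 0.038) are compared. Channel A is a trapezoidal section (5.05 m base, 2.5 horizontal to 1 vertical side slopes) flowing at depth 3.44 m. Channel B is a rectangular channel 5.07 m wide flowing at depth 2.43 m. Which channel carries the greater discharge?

Channel A: With bottom width b = 5.05 m and side slope z = 2.5: A = (b + zy)y = (5.05 + 2.5×3.44)×3.44 = 46.96 m²; P = b + 2y√(1+z²) = 5.05 + 2×3.44×2.693 = 23.57 m. Hydraulic radius R = A/P = 46.96/23.57 = 1.992 m. Q_A = (1/0.038)·46.96·1.992^(2/3)·√0.00037 = 37.63 m³/s.
Channel B: Flow area A = b·y = 5.07 × 2.43 = 12.32 m². Wetted perimeter P = b + 2y = 5.07 + 2×2.43 = 9.93 m. Hydraulic radius R = A/P = 12.32/9.93 = 1.241 m. Q_B = (1/0.038)·12.32·1.241^(2/3)·√0.00037 = 7.201 m³/s.
Q_A = 37.63 m³/s vs Q_B = 7.201 m³/s, so channel A carries more.

channel A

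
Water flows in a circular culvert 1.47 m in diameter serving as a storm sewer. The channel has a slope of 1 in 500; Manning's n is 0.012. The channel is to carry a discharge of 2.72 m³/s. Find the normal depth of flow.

Manning's equation rearranged: A R^(2/3) = nQ / (1·√S) = 0.012 × 2.72 / (√0.002) = 0.7299.
Try y = 1.16 m: A R^(2/3) = 0.8395 — too large.
Try y = 1.03 m: A R^(2/3) = 0.73 — close enough.

y_n = 1.03 m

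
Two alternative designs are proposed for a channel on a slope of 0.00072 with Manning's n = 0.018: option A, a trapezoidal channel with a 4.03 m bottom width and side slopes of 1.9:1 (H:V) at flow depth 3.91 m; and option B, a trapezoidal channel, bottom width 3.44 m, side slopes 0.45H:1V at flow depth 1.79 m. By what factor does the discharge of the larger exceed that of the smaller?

Channel A: With bottom width b = 4.03 m and side slope z = 1.9: A = (b + zy)y = (4.03 + 1.9×3.91)×3.91 = 44.8 m²; P = b + 2y√(1+z²) = 4.03 + 2×3.91×2.147 = 20.82 m. Hydraulic radius R = A/P = 44.8/20.82 = 2.152 m. Q_A = (1/0.018)·44.8·2.152^(2/3)·√0.00072 = 111.3 m³/s.
Channel B: With bottom width b = 3.44 m and side slope z = 0.45: A = (b + zy)y = (3.44 + 0.45×1.79)×1.79 = 7.599 m²; P = b + 2y√(1+z²) = 3.44 + 2×1.79×1.097 = 7.366 m. Hydraulic radius R = A/P = 7.599/7.366 = 1.032 m. Q_B = (1/0.018)·7.599·1.032^(2/3)·√0.00072 = 11.57 m³/s.
The larger discharge is 111.3 m³/s and the smaller is 11.57 m³/s; the ratio is 9.62.

9.62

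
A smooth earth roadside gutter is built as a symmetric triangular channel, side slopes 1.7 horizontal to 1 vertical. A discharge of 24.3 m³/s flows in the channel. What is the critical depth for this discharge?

y_c = 2.11 m

At critical depth, Q² T / (g A³) = 1, i.e. A³/T = Q²/g = 24.3²/9.81 = 60.19.
Trying y = 1.53 m: A³/T = 12.12 — too small.
Trying y = 2.54 m: A³/T = 152.8 — too large.
Trying y = 2.11 m: A³/T = 60.43 — ≈ 60.19.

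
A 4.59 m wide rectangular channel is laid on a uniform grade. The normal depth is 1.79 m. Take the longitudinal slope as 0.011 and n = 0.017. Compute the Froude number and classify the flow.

Flow area A = b·y = 4.59 × 1.79 = 8.216 m². Wetted perimeter P = b + 2y = 4.59 + 2×1.79 = 8.17 m.
Hydraulic radius R = A/P = 8.216/8.17 = 1.006 m.
V = (1/n) R^(2/3) √S = (1/0.017) × 1.006^(2/3) × √0.011 = 6.193 m/s. Hydraulic depth D_h = A/T = 8.216/4.59 = 1.79 m.
Froude number Fr = V/√(g·D_h) = 6.193/√(9.81×1.79) = 1.48, which is greater than 1, so the flow is supercritical.

supercritical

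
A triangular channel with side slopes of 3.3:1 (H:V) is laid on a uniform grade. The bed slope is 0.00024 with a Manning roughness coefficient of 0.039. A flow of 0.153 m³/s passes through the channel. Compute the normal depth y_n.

Manning's equation rearranged: A R^(2/3) = nQ / (1·√S) = 0.039 × 0.153 / (√0.00024) = 0.3852.
Trying y = 0.47 m: A R^(2/3) = 0.2696 — low.
Trying y = 0.605 m: A R^(2/3) = 0.5286 — high.
Trying y = 0.537 m: A R^(2/3) = 0.3846 — ≈ 0.3852.

y_n = 0.537 m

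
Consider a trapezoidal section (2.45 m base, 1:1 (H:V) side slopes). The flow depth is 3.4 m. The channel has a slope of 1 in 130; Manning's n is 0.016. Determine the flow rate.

With bottom width b = 2.45 m and side slope z = 1: A = (b + zy)y = (2.45 + 1×3.4)×3.4 = 19.89 m²; P = b + 2y√(1+z²) = 2.45 + 2×3.4×1.414 = 12.07 m.
Hydraulic radius R = A/P = 19.89/12.07 = 1.648 m.
Manning's equation: Q = (1/n) A R^(2/3) S^(1/2) = (1/0.016) × 19.89 × 1.648^(2/3) × 0.007692^(1/2) = 152 m³/s.

Q = 152 m³/s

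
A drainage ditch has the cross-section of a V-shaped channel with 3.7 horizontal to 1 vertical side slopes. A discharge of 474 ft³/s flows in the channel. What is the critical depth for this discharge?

At critical depth, Q² T / (g A³) = 1, i.e. A³/T = Q²/g = 474²/32.2 = 6978.
At y = 3.36 ft: A³/T = 2931 — short.
At y = 4.55 ft: A³/T = 13350 — over.
At y = 4 ft: A³/T = 7009 — ≈ 6978.

y_c = 4 ft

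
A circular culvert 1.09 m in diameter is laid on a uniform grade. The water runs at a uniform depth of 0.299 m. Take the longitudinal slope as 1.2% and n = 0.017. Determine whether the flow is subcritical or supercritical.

For a circular section of diameter D = 1.09 m at depth y = 0.299 m, the central angle is θ = 2 arccos(1 − 2y/D) = 2.205 rad. Then A = (D²/8)(θ − sin θ) = 0.2078 m² and P = Dθ/2 = 1.202 m.
Hydraulic radius R = A/P = 0.2078/1.202 = 0.1729 m.
V = (1/n) R^(2/3) √S = (1/0.017) × 0.1729^(2/3) × √0.012 = 2 m/s. Hydraulic depth D_h = A/T = 0.2078/0.9726 = 0.2137 m.
Froude number Fr = V/√(g·D_h) = 2/√(9.81×0.2137) = 1.38, which is greater than 1, so the flow is supercritical.

supercritical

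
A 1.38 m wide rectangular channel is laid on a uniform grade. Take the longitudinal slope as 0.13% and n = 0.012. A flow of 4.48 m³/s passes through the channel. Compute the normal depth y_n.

Manning's equation rearranged: A R^(2/3) = nQ / (1·√S) = 0.012 × 4.48 / (√0.0013) = 1.491.
Trying y = 1.44 m: A R^(2/3) = 1.195 — short.
Trying y = 1.73 m: A R^(2/3) = 1.49 — close enough.

y_n = 1.73 m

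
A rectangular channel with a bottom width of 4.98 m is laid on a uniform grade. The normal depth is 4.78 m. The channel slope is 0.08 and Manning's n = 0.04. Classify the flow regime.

supercritical

Flow area A = b·y = 4.98 × 4.78 = 23.8 m². Wetted perimeter P = b + 2y = 4.98 + 2×4.78 = 14.54 m.
Hydraulic radius R = A/P = 23.8/14.54 = 1.637 m.
V = (1/n) R^(2/3) √S = (1/0.04) × 1.637^(2/3) × √0.08 = 9.822 m/s. Hydraulic depth D_h = A/T = 23.8/4.98 = 4.78 m.
Froude number Fr = V/√(g·D_h) = 9.822/√(9.81×4.78) = 1.43, which is greater than 1, so the flow is supercritical.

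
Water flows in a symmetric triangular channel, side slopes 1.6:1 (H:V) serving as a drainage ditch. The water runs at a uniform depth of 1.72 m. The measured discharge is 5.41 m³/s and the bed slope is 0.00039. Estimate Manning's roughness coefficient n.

For a triangular section with side slope z = 1.6: A = zy² = 1.6×1.72² = 4.733 m²; P = 2y√(1+z²) = 2×1.72×1.887 = 6.491 m.
Hydraulic radius R = A/P = 4.733/6.491 = 0.7293 m.
Rearranging Manning's equation: n = (1/Q) A R^(2/3) S^(1/2) = (1/5.41) × 4.733 × 0.7293^(2/3) × √0.00039 = 0.014.

n = 0.014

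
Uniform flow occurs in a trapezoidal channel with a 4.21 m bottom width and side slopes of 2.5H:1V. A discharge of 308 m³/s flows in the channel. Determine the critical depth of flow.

y_c = 4.23 m

At critical depth, Q² T / (g A³) = 1, i.e. A³/T = Q²/g = 308²/9.81 = 9670.
At y = 3.66 m: A³/T = 5194 — short.
At y = 4.23 m: A³/T = 9646 — matches.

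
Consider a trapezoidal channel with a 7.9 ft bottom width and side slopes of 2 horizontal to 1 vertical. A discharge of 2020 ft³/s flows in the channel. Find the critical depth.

At critical depth, Q² T / (g A³) = 1, i.e. A³/T = Q²/g = 2020²/32.2 = 126700.
Trying y = 9.47 ft: A³/T = 358700 — too large.
Trying y = 5.6 ft: A³/T = 40390 — too small.
Trying y = 7.4 ft: A³/T = 126400 — close enough.

y_c = 7.4 ft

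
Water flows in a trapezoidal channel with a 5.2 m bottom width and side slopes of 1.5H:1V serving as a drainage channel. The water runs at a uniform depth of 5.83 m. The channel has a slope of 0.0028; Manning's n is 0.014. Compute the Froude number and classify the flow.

With bottom width b = 5.2 m and side slope z = 1.5: A = (b + zy)y = (5.2 + 1.5×5.83)×5.83 = 81.3 m²; P = b + 2y√(1+z²) = 5.2 + 2×5.83×1.803 = 26.22 m.
Hydraulic radius R = A/P = 81.3/26.22 = 3.101 m.
V = (1/n) R^(2/3) √S = (1/0.014) × 3.101^(2/3) × √0.0028 = 8.037 m/s. Hydraulic depth D_h = A/T = 81.3/22.69 = 3.583 m.
Froude number Fr = V/√(g·D_h) = 8.037/√(9.81×3.583) = 1.36, which is greater than 1, so the flow is supercritical.

supercritical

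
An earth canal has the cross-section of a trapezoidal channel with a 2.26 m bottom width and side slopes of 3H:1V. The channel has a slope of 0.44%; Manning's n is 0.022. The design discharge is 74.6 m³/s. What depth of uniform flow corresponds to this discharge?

Manning's equation rearranged: A R^(2/3) = nQ / (1·√S) = 0.022 × 74.6 / (√0.0044) = 24.74.
At y = 2.04 m: A R^(2/3) = 18.52 — low.
At y = 2.71 m: A R^(2/3) = 36.09 — high.
At y = 2.31 m: A R^(2/3) = 24.74 — ≈ 24.74.

y_n = 2.31 m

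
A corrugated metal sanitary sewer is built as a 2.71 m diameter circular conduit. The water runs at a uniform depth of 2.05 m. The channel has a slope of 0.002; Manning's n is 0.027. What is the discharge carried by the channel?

Q = 6.79 m³/s

For a circular section of diameter D = 2.71 m at depth y = 2.05 m, the central angle is θ = 2 arccos(1 − 2y/D) = 4.219 rad. Then A = (D²/8)(θ − sin θ) = 4.681 m² and P = Dθ/2 = 5.716 m.
Hydraulic radius R = A/P = 4.681/5.716 = 0.8189 m.
Manning's equation: Q = (1/n) A R^(2/3) S^(1/2) = (1/0.027) × 4.681 × 0.8189^(2/3) × 0.002^(1/2) = 6.79 m³/s.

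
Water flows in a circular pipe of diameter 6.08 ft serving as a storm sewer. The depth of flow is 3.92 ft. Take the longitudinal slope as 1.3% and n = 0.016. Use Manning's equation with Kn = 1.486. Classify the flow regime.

supercritical

For a circular section of diameter D = 6.08 ft at depth y = 3.92 ft, the central angle is θ = 2 arccos(1 − 2y/D) = 3.729 rad. Then A = (D²/8)(θ − sin θ) = 19.79 ft² and P = Dθ/2 = 11.34 ft.
Hydraulic radius R = A/P = 19.79/11.34 = 1.746 ft.
V = (1.486/n) R^(2/3) √S = (1.486/0.016) × 1.746^(2/3) × √0.013 = 15.35 ft/s. Hydraulic depth D_h = A/T = 19.79/5.82 = 3.401 ft.
Froude number Fr = V/√(g·D_h) = 15.35/√(32.2×3.401) = 1.47, which is greater than 1, so the flow is supercritical.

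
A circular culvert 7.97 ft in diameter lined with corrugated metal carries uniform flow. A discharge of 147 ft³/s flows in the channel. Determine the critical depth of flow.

y_c = 3.02 ft

At critical depth, Q² T / (g A³) = 1, i.e. A³/T = Q²/g = 147²/32.2 = 671.1.
Try y = 3.6 ft: A³/T = 1321 — over.
Try y = 2.36 ft: A³/T = 259.6 — short.
Try y = 3.02 ft: A³/T = 673 — matches.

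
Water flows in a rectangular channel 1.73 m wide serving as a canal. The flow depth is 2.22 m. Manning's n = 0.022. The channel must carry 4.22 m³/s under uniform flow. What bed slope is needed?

Flow area A = b·y = 1.73 × 2.22 = 3.841 m². Wetted perimeter P = b + 2y = 1.73 + 2×2.22 = 6.17 m.
Hydraulic radius R = A/P = 3.841/6.17 = 0.6225 m.
From Manning's equation, S = [nQ / (1 A R^(2/3))]² = [0.022 × 4.22 / (1 × 3.841 × 0.6225^(2/3))]² = 0.0011.

S = 0.0011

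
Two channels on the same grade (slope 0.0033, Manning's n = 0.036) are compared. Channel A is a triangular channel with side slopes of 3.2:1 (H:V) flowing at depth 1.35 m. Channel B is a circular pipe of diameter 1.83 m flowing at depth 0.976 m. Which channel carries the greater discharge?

Channel A: For a triangular section with side slope z = 3.2: A = zy² = 3.2×1.35² = 5.832 m²; P = 2y√(1+z²) = 2×1.35×3.353 = 9.052 m. Hydraulic radius R = A/P = 5.832/9.052 = 0.6443 m. Q_A = (1/0.036)·5.832·0.6443^(2/3)·√0.0033 = 6.942 m³/s.
Channel B: For a circular section of diameter D = 1.83 m at depth y = 0.976 m, the central angle is θ = 2 arccos(1 − 2y/D) = 3.275 rad. Then A = (D²/8)(θ − sin θ) = 1.427 m² and P = Dθ/2 = 2.997 m. Hydraulic radius R = A/P = 1.427/2.997 = 0.4761 m. Q_B = (1/0.036)·1.427·0.4761^(2/3)·√0.0033 = 1.388 m³/s.
Q_A = 6.942 m³/s vs Q_B = 1.388 m³/s, so channel A carries more.

channel A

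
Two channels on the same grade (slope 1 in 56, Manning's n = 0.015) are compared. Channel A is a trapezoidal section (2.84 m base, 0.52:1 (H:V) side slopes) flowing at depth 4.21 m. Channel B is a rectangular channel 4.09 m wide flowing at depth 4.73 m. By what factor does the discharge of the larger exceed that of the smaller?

Channel A: With bottom width b = 2.84 m and side slope z = 0.52: A = (b + zy)y = (2.84 + 0.52×4.21)×4.21 = 21.17 m²; P = b + 2y√(1+z²) = 2.84 + 2×4.21×1.127 = 12.33 m. Hydraulic radius R = A/P = 21.17/12.33 = 1.717 m. Q_A = (1/0.015)·21.17·1.717^(2/3)·√0.01786 = 270.5 m³/s.
Channel B: Flow area A = b·y = 4.09 × 4.73 = 19.35 m². Wetted perimeter P = b + 2y = 4.09 + 2×4.73 = 13.55 m. Hydraulic radius R = A/P = 19.35/13.55 = 1.428 m. Q_B = (1/0.015)·19.35·1.428^(2/3)·√0.01786 = 218.5 m³/s.
The larger discharge is 270.5 m³/s and the smaller is 218.5 m³/s; the ratio is 1.24.

1.24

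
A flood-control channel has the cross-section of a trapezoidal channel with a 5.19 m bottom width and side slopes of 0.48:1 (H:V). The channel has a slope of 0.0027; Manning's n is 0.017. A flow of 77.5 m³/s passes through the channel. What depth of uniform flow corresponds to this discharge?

Manning's equation rearranged: A R^(2/3) = nQ / (1·√S) = 0.017 × 77.5 / (√0.0027) = 25.36.
Try y = 2.08 m: A R^(2/3) = 15.43 — too small.
Try y = 3.47 m: A R^(2/3) = 35.8 — too large.
Try y = 2.82 m: A R^(2/3) = 25.37 — matches.

y_n = 2.82 m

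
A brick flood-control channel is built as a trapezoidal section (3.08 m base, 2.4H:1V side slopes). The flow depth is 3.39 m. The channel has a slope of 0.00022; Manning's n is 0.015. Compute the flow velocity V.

With bottom width b = 3.08 m and side slope z = 2.4: A = (b + zy)y = (3.08 + 2.4×3.39)×3.39 = 38.02 m²; P = b + 2y√(1+z²) = 3.08 + 2×3.39×2.6 = 20.71 m.
Hydraulic radius R = A/P = 38.02/20.71 = 1.836 m.
From Manning's equation, V = (1/n) R^(2/3) S^(1/2) = (1/0.015) × 1.836^(2/3) × 0.00022^(1/2) = 1.48 m/s.

V = 1.48 m/s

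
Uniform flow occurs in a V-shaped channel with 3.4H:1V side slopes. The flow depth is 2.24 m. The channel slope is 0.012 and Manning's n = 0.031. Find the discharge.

Q = 63.2 m³/s

For a triangular section with side slope z = 3.4: A = zy² = 3.4×2.24² = 17.06 m²; P = 2y√(1+z²) = 2×2.24×3.544 = 15.88 m.
Hydraulic radius R = A/P = 17.06/15.88 = 1.074 m.
Manning's equation: Q = (1/n) A R^(2/3) S^(1/2) = (1/0.031) × 17.06 × 1.074^(2/3) × 0.012^(1/2) = 63.2 m³/s.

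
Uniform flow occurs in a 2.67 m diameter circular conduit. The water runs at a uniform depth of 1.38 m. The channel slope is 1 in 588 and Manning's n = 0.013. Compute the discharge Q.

For a circular section of diameter D = 2.67 m at depth y = 1.38 m, the central angle is θ = 2 arccos(1 − 2y/D) = 3.209 rad. Then A = (D²/8)(θ − sin θ) = 2.92 m² and P = Dθ/2 = 4.284 m.
Hydraulic radius R = A/P = 2.92/4.284 = 0.6815 m.
Manning's equation: Q = (1/n) A R^(2/3) S^(1/2) = (1/0.013) × 2.92 × 0.6815^(2/3) × 0.001701^(1/2) = 7.17 m³/s.

Q = 7.17 m³/s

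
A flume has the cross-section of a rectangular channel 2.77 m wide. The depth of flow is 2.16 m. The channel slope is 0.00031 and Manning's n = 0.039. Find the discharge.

Q = 2.41 m³/s

Flow area A = b·y = 2.77 × 2.16 = 5.983 m². Wetted perimeter P = b + 2y = 2.77 + 2×2.16 = 7.09 m.
Hydraulic radius R = A/P = 5.983/7.09 = 0.8439 m.
Manning's equation: Q = (1/n) A R^(2/3) S^(1/2) = (1/0.039) × 5.983 × 0.8439^(2/3) × 0.00031^(1/2) = 2.41 m³/s.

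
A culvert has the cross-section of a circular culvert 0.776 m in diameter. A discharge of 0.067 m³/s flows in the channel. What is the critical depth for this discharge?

y_c = 0.152 m

At critical depth, Q² T / (g A³) = 1, i.e. A³/T = Q²/g = 0.067²/9.81 = 0.0004576.
At y = 0.173 m: A³/T = 0.0007522 — over.
At y = 0.105 m: A³/T = 0.0001058 — short.
At y = 0.152 m: A³/T = 0.0004533 — matches.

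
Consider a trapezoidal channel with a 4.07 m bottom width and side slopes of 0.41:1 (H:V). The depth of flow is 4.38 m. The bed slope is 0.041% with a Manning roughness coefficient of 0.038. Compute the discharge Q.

With bottom width b = 4.07 m and side slope z = 0.41: A = (b + zy)y = (4.07 + 0.41×4.38)×4.38 = 25.69 m²; P = b + 2y√(1+z²) = 4.07 + 2×4.38×1.081 = 13.54 m.
Hydraulic radius R = A/P = 25.69/13.54 = 1.898 m.
Manning's equation: Q = (1/n) A R^(2/3) S^(1/2) = (1/0.038) × 25.69 × 1.898^(2/3) × 0.00041^(1/2) = 21 m³/s.

Q = 21 m³/s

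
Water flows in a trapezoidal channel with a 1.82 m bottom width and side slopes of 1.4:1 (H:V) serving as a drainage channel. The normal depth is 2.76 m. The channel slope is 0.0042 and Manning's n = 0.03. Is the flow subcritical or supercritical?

With bottom width b = 1.82 m and side slope z = 1.4: A = (b + zy)y = (1.82 + 1.4×2.76)×2.76 = 15.69 m²; P = b + 2y√(1+z²) = 1.82 + 2×2.76×1.72 = 11.32 m.
Hydraulic radius R = A/P = 15.69/11.32 = 1.386 m.
V = (1/n) R^(2/3) √S = (1/0.03) × 1.386^(2/3) × √0.0042 = 2.686 m/s. Hydraulic depth D_h = A/T = 15.69/9.548 = 1.643 m.
Froude number Fr = V/√(g·D_h) = 2.686/√(9.81×1.643) = 0.669, which is less than 1, so the flow is subcritical.

subcritical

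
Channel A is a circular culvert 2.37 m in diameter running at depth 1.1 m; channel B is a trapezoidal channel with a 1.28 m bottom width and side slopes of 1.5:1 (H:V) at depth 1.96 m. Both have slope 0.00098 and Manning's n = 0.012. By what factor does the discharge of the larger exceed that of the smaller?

6.01

Channel A: For a circular section of diameter D = 2.37 m at depth y = 1.1 m, the central angle is θ = 2 arccos(1 − 2y/D) = 2.998 rad. Then A = (D²/8)(θ − sin θ) = 2.004 m² and P = Dθ/2 = 3.553 m. Hydraulic radius R = A/P = 2.004/3.553 = 0.5642 m. Q_A = (1/0.012)·2.004·0.5642^(2/3)·√0.00098 = 3.571 m³/s.
Channel B: With bottom width b = 1.28 m and side slope z = 1.5: A = (b + zy)y = (1.28 + 1.5×1.96)×1.96 = 8.271 m²; P = b + 2y√(1+z²) = 1.28 + 2×1.96×1.803 = 8.347 m. Hydraulic radius R = A/P = 8.271/8.347 = 0.9909 m. Q_B = (1/0.012)·8.271·0.9909^(2/3)·√0.00098 = 21.45 m³/s.
The larger discharge is 21.45 m³/s and the smaller is 3.571 m³/s; the ratio is 6.01.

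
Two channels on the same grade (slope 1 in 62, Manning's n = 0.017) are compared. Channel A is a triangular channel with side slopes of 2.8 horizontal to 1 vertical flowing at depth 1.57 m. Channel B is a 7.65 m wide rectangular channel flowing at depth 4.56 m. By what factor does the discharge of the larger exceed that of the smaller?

Channel A: For a triangular section with side slope z = 2.8: A = zy² = 2.8×1.57² = 6.902 m²; P = 2y√(1+z²) = 2×1.57×2.973 = 9.336 m. Hydraulic radius R = A/P = 6.902/9.336 = 0.7393 m. Q_A = (1/0.017)·6.902·0.7393^(2/3)·√0.01613 = 42.15 m³/s.
Channel B: Flow area A = b·y = 7.65 × 4.56 = 34.88 m². Wetted perimeter P = b + 2y = 7.65 + 2×4.56 = 16.77 m. Hydraulic radius R = A/P = 34.88/16.77 = 2.08 m. Q_B = (1/0.017)·34.88·2.08^(2/3)·√0.01613 = 424.7 m³/s.
The larger discharge is 424.7 m³/s and the smaller is 42.15 m³/s; the ratio is 10.1.

10.1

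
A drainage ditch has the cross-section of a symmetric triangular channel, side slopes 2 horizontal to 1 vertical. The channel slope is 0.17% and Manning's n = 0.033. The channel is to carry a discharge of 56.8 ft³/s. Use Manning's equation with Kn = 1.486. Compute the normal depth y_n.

y_n = 3.4 ft

Manning's equation rearranged: A R^(2/3) = nQ / (1.486·√S) = 0.033 × 56.8 / (1.486 × √0.0017) = 30.59.
Trying y = 3.04 ft: A R^(2/3) = 22.68 — short.
Trying y = 3.94 ft: A R^(2/3) = 45.29 — over.
Trying y = 3.4 ft: A R^(2/3) = 30.57 — close enough.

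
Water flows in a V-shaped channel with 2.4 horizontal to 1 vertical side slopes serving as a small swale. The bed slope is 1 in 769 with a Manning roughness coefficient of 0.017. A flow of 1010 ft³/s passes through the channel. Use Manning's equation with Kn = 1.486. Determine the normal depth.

Manning's equation rearranged: A R^(2/3) = nQ / (1.486·√S) = 0.017 × 1010 / (1.486 × √0.0013) = 320.4.
At y = 9.63 ft: A R^(2/3) = 601.7 — over.
At y = 5.58 ft: A R^(2/3) = 140.4 — short.
At y = 7.6 ft: A R^(2/3) = 320 — matches.

y_n = 7.6 ft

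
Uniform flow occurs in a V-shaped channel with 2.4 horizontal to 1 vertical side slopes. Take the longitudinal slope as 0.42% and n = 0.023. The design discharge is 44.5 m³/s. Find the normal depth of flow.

Manning's equation rearranged: A R^(2/3) = nQ / (1·√S) = 0.023 × 44.5 / (√0.0042) = 15.79.
Try y = 2.8 m: A R^(2/3) = 22.32 — high.
Try y = 2.46 m: A R^(2/3) = 15.81 — ≈ 15.79.

y_n = 2.46 m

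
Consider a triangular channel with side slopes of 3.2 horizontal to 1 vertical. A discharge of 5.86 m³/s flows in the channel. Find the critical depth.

At critical depth, Q² T / (g A³) = 1, i.e. A³/T = Q²/g = 5.86²/9.81 = 3.5.
Trying y = 1.06 m: A³/T = 6.852 — high.
Trying y = 0.743 m: A³/T = 1.159 — low.
Trying y = 0.927 m: A³/T = 3.505 — close enough.

y_c = 0.927 m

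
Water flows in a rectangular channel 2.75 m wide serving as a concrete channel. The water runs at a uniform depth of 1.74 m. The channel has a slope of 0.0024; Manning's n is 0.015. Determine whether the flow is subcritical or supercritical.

Flow area A = b·y = 2.75 × 1.74 = 4.785 m². Wetted perimeter P = b + 2y = 2.75 + 2×1.74 = 6.23 m.
Hydraulic radius R = A/P = 4.785/6.23 = 0.7681 m.
V = (1/n) R^(2/3) √S = (1/0.015) × 0.7681^(2/3) × √0.0024 = 2.739 m/s. Hydraulic depth D_h = A/T = 4.785/2.75 = 1.74 m.
Froude number Fr = V/√(g·D_h) = 2.739/√(9.81×1.74) = 0.663, which is less than 1, so the flow is subcritical.

subcritical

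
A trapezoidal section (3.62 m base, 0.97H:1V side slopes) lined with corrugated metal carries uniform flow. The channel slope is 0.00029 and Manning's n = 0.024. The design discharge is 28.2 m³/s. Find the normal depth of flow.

Manning's equation rearranged: A R^(2/3) = nQ / (1·√S) = 0.024 × 28.2 / (√0.00029) = 39.74.
Trying y = 4.36 m: A R^(2/3) = 57.37 — over.
Trying y = 3.64 m: A R^(2/3) = 39.81 — close enough.

y_n = 3.64 m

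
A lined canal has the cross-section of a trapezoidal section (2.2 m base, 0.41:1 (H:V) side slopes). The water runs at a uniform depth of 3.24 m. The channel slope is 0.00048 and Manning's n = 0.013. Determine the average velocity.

V = 1.95 m/s

With bottom width b = 2.2 m and side slope z = 0.41: A = (b + zy)y = (2.2 + 0.41×3.24)×3.24 = 11.43 m²; P = b + 2y√(1+z²) = 2.2 + 2×3.24×1.081 = 9.203 m.
Hydraulic radius R = A/P = 11.43/9.203 = 1.242 m.
From Manning's equation, V = (1/n) R^(2/3) S^(1/2) = (1/0.013) × 1.242^(2/3) × 0.00048^(1/2) = 1.95 m/s.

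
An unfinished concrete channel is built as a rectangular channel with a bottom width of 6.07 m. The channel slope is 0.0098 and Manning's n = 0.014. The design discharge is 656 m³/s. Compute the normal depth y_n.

y_n = 8.87 m

Manning's equation rearranged: A R^(2/3) = nQ / (1·√S) = 0.014 × 656 / (√0.0098) = 92.77.
Trying y = 10 m: A R^(2/3) = 106.6 — over.
Trying y = 6.65 m: A R^(2/3) = 65.86 — short.
Trying y = 8.87 m: A R^(2/3) = 92.76 — ≈ 92.77.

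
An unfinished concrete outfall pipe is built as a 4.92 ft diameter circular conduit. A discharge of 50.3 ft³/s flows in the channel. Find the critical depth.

y_c = 2 ft

At critical depth, Q² T / (g A³) = 1, i.e. A³/T = Q²/g = 50.3²/32.2 = 78.57.
Trying y = 2.38 ft: A³/T = 153.9 — too large.
Trying y = 2 ft: A³/T = 79.04 — ≈ 78.57.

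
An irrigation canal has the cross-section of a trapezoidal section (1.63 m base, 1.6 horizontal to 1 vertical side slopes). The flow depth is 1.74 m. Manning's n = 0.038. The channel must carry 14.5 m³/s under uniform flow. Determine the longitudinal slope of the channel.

S = 0.00561

With bottom width b = 1.63 m and side slope z = 1.6: A = (b + zy)y = (1.63 + 1.6×1.74)×1.74 = 7.68 m²; P = b + 2y√(1+z²) = 1.63 + 2×1.74×1.887 = 8.196 m.
Hydraulic radius R = A/P = 7.68/8.196 = 0.9371 m.
From Manning's equation, S = [nQ / (1 A R^(2/3))]² = [0.038 × 14.5 / (1 × 7.68 × 0.9371^(2/3))]² = 0.00561.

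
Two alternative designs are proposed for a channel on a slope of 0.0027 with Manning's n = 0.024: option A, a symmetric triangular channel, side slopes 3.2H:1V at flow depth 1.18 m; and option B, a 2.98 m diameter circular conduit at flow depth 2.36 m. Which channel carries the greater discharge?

channel B

Channel A: For a triangular section with side slope z = 3.2: A = zy² = 3.2×1.18² = 4.456 m²; P = 2y√(1+z²) = 2×1.18×3.353 = 7.912 m. Hydraulic radius R = A/P = 4.456/7.912 = 0.5631 m. Q_A = (1/0.024)·4.456·0.5631^(2/3)·√0.0027 = 6.579 m³/s.
Channel B: For a circular section of diameter D = 2.98 m at depth y = 2.36 m, the central angle is θ = 2 arccos(1 − 2y/D) = 4.389 rad. Then A = (D²/8)(θ − sin θ) = 5.924 m² and P = Dθ/2 = 6.539 m. Hydraulic radius R = A/P = 5.924/6.539 = 0.9059 m. Q_B = (1/0.024)·5.924·0.9059^(2/3)·√0.0027 = 12.01 m³/s.
Q_A = 6.579 m³/s vs Q_B = 12.01 m³/s, so channel B carries more.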